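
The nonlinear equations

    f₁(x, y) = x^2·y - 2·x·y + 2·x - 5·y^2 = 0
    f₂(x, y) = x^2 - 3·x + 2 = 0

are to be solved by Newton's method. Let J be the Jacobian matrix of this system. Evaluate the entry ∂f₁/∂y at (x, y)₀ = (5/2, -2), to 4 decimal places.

∂f₁/∂y = x^2 - 2·x - 10·y.
At (5/2, -2) this is 21.2500.

21.2500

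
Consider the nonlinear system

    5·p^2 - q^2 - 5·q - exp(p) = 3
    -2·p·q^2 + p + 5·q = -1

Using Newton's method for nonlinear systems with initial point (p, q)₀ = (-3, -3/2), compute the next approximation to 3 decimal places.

(-1.421, -1.617)

At (-3, -3/2): F = (47.20021, 4.000).
Jacobian J = [[10·p - exp(p), -2·q - 5], [-2·q^2 + 1, -4·p·q + 5]].
At the point, J = [[-30.04979, -2.000], [-3.500, -13.000]] (det J = 383.64723).
Solving J·Δ = −F gives Δ = (1.579, -0.117).
Then the next iterate is (p, q)₁ = (-1.421, -1.617).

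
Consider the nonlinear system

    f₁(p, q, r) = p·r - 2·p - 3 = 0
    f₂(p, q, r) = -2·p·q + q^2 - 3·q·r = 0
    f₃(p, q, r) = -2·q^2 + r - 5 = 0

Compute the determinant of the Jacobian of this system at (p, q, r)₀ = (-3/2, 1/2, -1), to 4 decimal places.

-15.0000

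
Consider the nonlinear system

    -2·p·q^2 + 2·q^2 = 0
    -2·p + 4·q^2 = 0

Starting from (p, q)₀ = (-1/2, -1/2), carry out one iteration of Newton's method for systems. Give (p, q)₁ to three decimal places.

At (-1/2, -1/2): F = (0.750, 2.000).
Jacobian J = [[-2·q^2, -4·p·q + 4·q], [-2, 8·q]].
At the point, J = [[-0.500, -3.000], [-2.000, -4.000]] (det J = -4.000).
Solving J·Δ = −F gives Δ = (0.750, 0.125).
Then the next iterate is (p, q)₁ = (0.250, -0.375).

(0.250, -0.375)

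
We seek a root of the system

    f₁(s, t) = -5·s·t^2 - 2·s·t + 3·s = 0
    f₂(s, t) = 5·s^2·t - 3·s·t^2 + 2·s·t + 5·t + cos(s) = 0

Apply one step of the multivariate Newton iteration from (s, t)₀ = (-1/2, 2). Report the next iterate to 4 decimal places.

(-2.1779, -2.1578)

At (-1/2, 2): F = (10.5000, 17.377583).
Jacobian J = [[-5·t^2 - 2·t + 3, -10·s·t - 2·s], [10·s·t - 3·t^2 + 2·t - sin(s), 5·s^2 - 6·s·t + 2·s + 5]].
At the point, J = [[-21.0000, 11.0000], [-17.520574, 11.2500]] (det J = -43.523681).
Solving J·Δ = −F gives Δ = (-1.6779, -4.1578).
Then the next iterate is (s, t)₁ = (-2.1779, -2.1578).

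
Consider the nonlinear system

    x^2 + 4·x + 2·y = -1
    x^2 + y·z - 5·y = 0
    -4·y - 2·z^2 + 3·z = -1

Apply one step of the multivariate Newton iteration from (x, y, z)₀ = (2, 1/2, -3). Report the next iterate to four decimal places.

(0.4211, -0.1842, -1.3158)

At (2, 1/2, -3): F = (14.0000, 0.0000, -28.0000).
Jacobian J = [[2·x + 4, 2, 0], [2·x, z - 5, y], [0, -4, -4·z + 3]].
At the point, J = [[8.0000, 2.0000, 0.0000], [4.0000, -8.0000, 0.5000], [0.0000, -4.0000, 15.0000]] (det J = -1064.0000).
Solving J·Δ = −F gives Δ = (-1.5789, -0.6842, 1.6842).
Then the next iterate is (x, y, z)₁ = (0.4211, -0.1842, -1.3158).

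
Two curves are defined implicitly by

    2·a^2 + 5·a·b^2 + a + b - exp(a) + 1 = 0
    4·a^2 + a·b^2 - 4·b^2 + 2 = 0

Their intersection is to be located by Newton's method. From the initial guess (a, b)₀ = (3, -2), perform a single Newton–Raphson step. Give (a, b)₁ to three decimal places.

At (3, -2): F = (59.91446, 34.000).
Jacobian J = [[4·a + 5·b^2 - exp(a) + 1, 10·a·b + 1], [8·a + b^2, 2·a·b - 8·b]].
At the point, J = [[12.91446, -59.000], [28.000, 4.000]] (det J = 1703.65785).
Solving J·Δ = −F gives Δ = (-1.318, 0.727).
Then the next iterate is (a, b)₁ = (1.682, -1.273).

(1.682, -1.273)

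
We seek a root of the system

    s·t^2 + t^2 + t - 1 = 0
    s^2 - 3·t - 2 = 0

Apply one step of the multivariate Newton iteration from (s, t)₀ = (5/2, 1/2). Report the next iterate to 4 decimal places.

At (5/2, 1/2): F = (0.3750, 2.7500).
Jacobian J = [[t^2, 2·s·t + 2·t + 1], [2·s, -3]].
At the point, J = [[0.2500, 4.5000], [5.0000, -3.0000]] (det J = -23.2500).
Solving J·Δ = −F gives Δ = (-0.5806, -0.0511).
Then the next iterate is (s, t)₁ = (1.9194, 0.4489).

(1.9194, 0.4489)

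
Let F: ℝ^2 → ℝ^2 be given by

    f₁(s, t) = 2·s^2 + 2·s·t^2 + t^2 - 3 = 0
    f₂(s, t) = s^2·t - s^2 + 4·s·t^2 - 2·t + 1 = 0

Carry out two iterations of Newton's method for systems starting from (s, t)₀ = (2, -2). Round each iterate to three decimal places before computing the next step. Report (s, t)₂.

At (2, -2): F = (25.000, 25.000).
Jacobian J = [[4·s + 2·t^2, 4·s·t + 2·t], [2·s·t - 2·s + 4·t^2, s^2 + 8·s·t - 2]].
At the point, J = [[16.000, -20.000], [4.000, -30.000]] (det J = -400.000).
Solving J·Δ = −F gives Δ = (-0.625, 0.750).
Then the next iterate is (s, t)₁ = (1.375, -1.250).
Round to (1.375, -1.250) and repeat: F = (6.64062, 7.83984), J = [[8.625, -9.375], [0.06250, -13.85938]].
Δ = (-0.156, 0.565), so (s, t)₂ = (1.219, -0.685).

(1.219, -0.685)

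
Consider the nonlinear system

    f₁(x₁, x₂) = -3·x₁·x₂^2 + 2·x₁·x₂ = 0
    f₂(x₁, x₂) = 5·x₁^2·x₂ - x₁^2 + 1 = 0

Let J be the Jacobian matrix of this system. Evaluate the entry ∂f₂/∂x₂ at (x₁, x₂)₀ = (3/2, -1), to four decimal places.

∂f₂/∂x₂ = 5·x₁^2.
At (3/2, -1) this is 11.2500.

11.2500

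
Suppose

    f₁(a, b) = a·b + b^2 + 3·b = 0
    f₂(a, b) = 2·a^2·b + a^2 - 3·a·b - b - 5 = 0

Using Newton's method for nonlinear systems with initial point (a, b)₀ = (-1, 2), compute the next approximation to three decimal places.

At (-1, 2): F = (8.000, 4.000).
Jacobian J = [[b, a + 2·b + 3], [4·a·b + 2·a - 3·b, 2·a^2 - 3·a - 1]].
At the point, J = [[2.000, 6.000], [-16.000, 4.000]] (det J = 104.000).
Solving J·Δ = −F gives Δ = (-0.077, -1.308).
Then the next iterate is (a, b)₁ = (-1.077, 0.692).

(-1.077, 0.692)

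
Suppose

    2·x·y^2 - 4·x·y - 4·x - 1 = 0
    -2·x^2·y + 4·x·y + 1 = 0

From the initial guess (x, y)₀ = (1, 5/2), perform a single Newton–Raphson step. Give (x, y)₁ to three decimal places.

(-12.667, -0.500)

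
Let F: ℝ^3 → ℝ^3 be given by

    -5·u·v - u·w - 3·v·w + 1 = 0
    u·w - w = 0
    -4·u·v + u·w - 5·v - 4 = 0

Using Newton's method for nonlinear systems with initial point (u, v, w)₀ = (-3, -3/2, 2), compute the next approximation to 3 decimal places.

At (-3, -3/2, 2): F = (-6.500, -8.000, -20.500).
Jacobian J = [[-5·v - w, -5·u - 3·w, -u - 3·v], [w, 0, u - 1], [-4·v + w, -4·u - 5, u]].
At the point, J = [[5.500, 9.000, 7.500], [2.000, 0.000, -4.000], [8.000, 7.000, -3.000]] (det J = 25.000).
Solving J·Δ = −F gives Δ = (3.200, -0.900, -0.400).
Then the next iterate is (u, v, w)₁ = (0.200, -2.400, 1.600).

(0.200, -2.400, 1.600)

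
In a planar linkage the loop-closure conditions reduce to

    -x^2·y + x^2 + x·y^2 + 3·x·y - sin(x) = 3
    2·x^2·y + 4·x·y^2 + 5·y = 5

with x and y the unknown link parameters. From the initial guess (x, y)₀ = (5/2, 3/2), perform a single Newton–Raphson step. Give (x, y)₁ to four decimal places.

(-0.8207, 2.2568)

At (5/2, 3/2): F = (10.151528, 43.7500).
Jacobian J = [[-2·x·y + 2·x + y^2 + 3·y - cos(x), -x^2 + 2·x·y + 3·x], [4·x·y + 4·y^2, 2·x^2 + 8·x·y + 5]].
At the point, J = [[5.051144, 8.7500], [24.0000, 47.5000]] (det J = 29.929322).
Solving J·Δ = −F gives Δ = (-3.3207, 0.7568).
Then the next iterate is (x, y)₁ = (-0.8207, 2.2568).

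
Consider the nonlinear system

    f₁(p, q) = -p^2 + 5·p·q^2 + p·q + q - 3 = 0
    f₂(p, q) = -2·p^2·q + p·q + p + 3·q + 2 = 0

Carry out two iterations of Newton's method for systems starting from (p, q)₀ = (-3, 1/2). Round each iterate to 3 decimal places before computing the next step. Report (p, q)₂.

(5.537, 2.975)

At (-3, 1/2): F = (-16.750, -10.000).
Jacobian J = [[-2·p + 5·q^2 + q, 10·p·q + p + 1], [-4·p·q + q + 1, -2·p^2 + p + 3]].
At the point, J = [[7.750, -17.000], [7.500, -18.000]] (det J = -12.000).
Solving J·Δ = −F gives Δ = (10.958, 4.010).
Then the next iterate is (p, q)₁ = (7.958, 4.510).
Round to (7.958, 4.510) and repeat: F = (783.40340, -511.85589), J = [[90.29450, 367.86380], [-138.05232, -115.70153]].
Δ = (-2.421, -1.535), so (p, q)₂ = (5.537, 2.975).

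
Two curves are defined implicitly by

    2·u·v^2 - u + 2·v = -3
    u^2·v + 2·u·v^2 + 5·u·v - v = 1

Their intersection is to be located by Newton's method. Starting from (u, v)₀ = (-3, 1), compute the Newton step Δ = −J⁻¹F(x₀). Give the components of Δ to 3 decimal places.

At (-3, 1): F = (2.000, -14.000).
Jacobian J = [[2·v^2 - 1, 4·u·v + 2], [2·u·v + 2·v^2 + 5·v, u^2 + 4·u·v + 5·u - 1]].
At the point, J = [[1.000, -10.000], [1.000, -19.000]] (det J = -9.000).
Solving J·Δ = −F gives Δ = (-19.778, -1.778).

(-19.778, -1.778)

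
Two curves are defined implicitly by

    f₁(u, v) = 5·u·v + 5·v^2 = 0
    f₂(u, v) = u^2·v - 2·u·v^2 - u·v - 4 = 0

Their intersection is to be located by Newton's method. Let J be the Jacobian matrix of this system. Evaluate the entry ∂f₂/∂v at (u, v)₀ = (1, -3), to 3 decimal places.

∂f₂/∂v = u^2 - 4·u·v - u.
At (1, -3) this is 12.000.

12.000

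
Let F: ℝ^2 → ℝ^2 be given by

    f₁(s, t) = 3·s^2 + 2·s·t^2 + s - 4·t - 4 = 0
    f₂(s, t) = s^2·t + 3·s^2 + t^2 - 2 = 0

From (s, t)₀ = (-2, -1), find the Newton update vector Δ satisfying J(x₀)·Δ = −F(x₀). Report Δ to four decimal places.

(1.1429, 1.0714)

At (-2, -1): F = (6.0000, 7.0000).
Jacobian J = [[6·s + 2·t^2 + 1, 4·s·t - 4], [2·s·t + 6·s, s^2 + 2·t]].
At the point, J = [[-9.0000, 4.0000], [-8.0000, 2.0000]] (det J = 14.0000).
Solving J·Δ = −F gives Δ = (1.1429, 1.0714).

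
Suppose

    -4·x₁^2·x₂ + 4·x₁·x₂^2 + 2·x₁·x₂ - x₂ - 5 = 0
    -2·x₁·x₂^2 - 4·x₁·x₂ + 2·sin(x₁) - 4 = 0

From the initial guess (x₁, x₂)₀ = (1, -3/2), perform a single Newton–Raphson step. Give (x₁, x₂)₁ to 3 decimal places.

At (1, -3/2): F = (8.500, -0.81706).
Jacobian J = [[-8·x₁·x₂ + 4·x₂^2 + 2·x₂, -4·x₁^2 + 8·x₁·x₂ + 2·x₁ - 1], [-2·x₂^2 - 4·x₂ + 2·cos(x₁), -4·x₁·x₂ - 4·x₁]].
At the point, J = [[18.000, -15.000], [2.58060, 2.000]] (det J = 74.70907).
Solving J·Δ = −F gives Δ = (-0.064, 0.490).
Then the next iterate is (x₁, x₂)₁ = (0.936, -1.010).

(0.936, -1.010)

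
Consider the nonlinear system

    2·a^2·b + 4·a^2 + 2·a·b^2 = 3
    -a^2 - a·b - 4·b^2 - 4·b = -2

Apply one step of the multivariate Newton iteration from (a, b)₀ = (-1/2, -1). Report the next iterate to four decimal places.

At (-1/2, -1): F = (-3.5000, 1.2500).
Jacobian J = [[4·a·b + 8·a + 2·b^2, 2·a^2 + 4·a·b], [-2·a - b, -a - 8·b - 4]].
At the point, J = [[0.0000, 2.5000], [2.0000, 4.5000]] (det J = -5.0000).
Solving J·Δ = −F gives Δ = (-3.7750, 1.4000).
Then the next iterate is (a, b)₁ = (-4.2750, 0.4000).

(-4.2750, 0.4000)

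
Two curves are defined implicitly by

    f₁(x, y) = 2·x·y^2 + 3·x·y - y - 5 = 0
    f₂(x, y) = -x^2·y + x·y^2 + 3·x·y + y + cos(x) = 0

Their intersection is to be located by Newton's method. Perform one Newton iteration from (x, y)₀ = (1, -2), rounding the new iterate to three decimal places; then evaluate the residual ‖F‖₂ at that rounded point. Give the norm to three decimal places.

At (1, -2): F = (-1.000, -1.45970).
Jacobian J = [[2·y^2 + 3·y, 4·x·y + 3·x - 1], [-2·x·y + y^2 + 3·y - sin(x), -x^2 + 2·x·y + 3·x + 1]].
At the point, J = [[2.000, -6.000], [1.15853, -1.000]] (det J = 4.95117).
Solving J·Δ = −F gives Δ = (1.567, 0.356).
Then the next iterate is (x, y)₁ = (2.567, -1.644).
Re-evaluating at (2.567, -1.644): F = (-2.14060, 2.62719), so ‖F‖₂ = 3.389.

3.389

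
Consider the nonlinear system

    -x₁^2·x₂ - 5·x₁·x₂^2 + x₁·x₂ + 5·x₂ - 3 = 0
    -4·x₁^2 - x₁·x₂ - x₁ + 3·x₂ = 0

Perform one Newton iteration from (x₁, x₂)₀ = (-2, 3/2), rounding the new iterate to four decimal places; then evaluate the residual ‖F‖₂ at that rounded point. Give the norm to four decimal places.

At (-2, 3/2): F = (18.0000, -6.5000).
Jacobian J = [[-2·x₁·x₂ - 5·x₂^2 + x₂, -x₁^2 - 10·x₁·x₂ + x₁ + 5], [-8·x₁ - x₂ - 1, -x₁ + 3]].
At the point, J = [[-3.7500, 29.0000], [13.5000, 5.0000]] (det J = -410.2500).
Solving J·Δ = −F gives Δ = (0.6789, -0.5329).
Then the next iterate is (x₁, x₂)₁ = (-1.3211, 0.9671).
Re-evaluating at (-1.3211, 0.9671): F = (5.047987, -1.481185), so ‖F‖₂ = 5.2608.

5.2608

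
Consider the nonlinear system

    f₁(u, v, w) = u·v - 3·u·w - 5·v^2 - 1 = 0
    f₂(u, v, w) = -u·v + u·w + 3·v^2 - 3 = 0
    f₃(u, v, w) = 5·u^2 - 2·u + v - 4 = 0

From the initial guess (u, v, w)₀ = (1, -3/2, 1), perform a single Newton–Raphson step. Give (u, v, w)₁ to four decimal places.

(1.2870, -1.2957, -3.9239)

At (1, -3/2, 1): F = (-16.7500, 6.2500, -2.5000).
Jacobian J = [[v - 3·w, u - 10·v, -3·u], [-v + w, -u + 6·v, u], [10·u - 2, 1, 0]].
At the point, J = [[-4.5000, 16.0000, -3.0000], [2.5000, -10.0000, 1.0000], [8.0000, 1.0000, 0.0000]] (det J = -115.0000).
Solving J·Δ = −F gives Δ = (0.2870, 0.2043, -4.9239).
Then the next iterate is (u, v, w)₁ = (1.2870, -1.2957, -3.9239).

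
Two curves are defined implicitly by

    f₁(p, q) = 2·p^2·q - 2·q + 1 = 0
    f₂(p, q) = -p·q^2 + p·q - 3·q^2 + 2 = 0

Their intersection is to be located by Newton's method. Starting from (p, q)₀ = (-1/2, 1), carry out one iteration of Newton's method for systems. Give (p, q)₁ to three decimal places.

At (-1/2, 1): F = (-0.500, -1.000).
Jacobian J = [[4·p·q, 2·p^2 - 2], [-q^2 + q, -2·p·q + p - 6·q]].
At the point, J = [[-2.000, -1.500], [0.000, -5.500]] (det J = 11.000).
Solving J·Δ = −F gives Δ = (-0.114, -0.182).
Then the next iterate is (p, q)₁ = (-0.614, 0.818).

(-0.614, 0.818)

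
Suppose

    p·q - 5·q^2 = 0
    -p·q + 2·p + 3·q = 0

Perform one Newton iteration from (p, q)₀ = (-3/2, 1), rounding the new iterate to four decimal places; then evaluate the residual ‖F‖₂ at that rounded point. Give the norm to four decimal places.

At (-3/2, 1): F = (-6.5000, 1.5000).
Jacobian J = [[q, p - 10·q], [-q + 2, -p + 3]].
At the point, J = [[1.0000, -11.5000], [1.0000, 4.5000]] (det J = 16.0000).
Solving J·Δ = −F gives Δ = (0.7500, -0.5000).
Then the next iterate is (p, q)₁ = (-0.7500, 0.5000).
Re-evaluating at (-0.7500, 0.5000): F = (-1.6250, 0.3750), so ‖F‖₂ = 1.6677.

1.6677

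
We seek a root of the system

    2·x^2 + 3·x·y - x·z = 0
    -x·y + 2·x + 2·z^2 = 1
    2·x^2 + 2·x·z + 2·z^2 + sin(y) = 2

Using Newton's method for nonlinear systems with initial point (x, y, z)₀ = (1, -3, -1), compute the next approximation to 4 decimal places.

At (1, -3, -1): F = (-6.0000, 6.0000, -0.141120).
Jacobian J = [[4·x + 3·y - z, 3·x, -x], [-y + 2, -x, 4·z], [4·x + 2·z, cos(y), 2·x + 4·z]].
At the point, J = [[-4.0000, 3.0000, -1.0000], [5.0000, -1.0000, -4.0000], [2.0000, -0.989992, -2.0000]] (det J = 16.789842).
Solving J·Δ = −F gives Δ = (-3.3076, -3.0354, -1.8757).
Then the next iterate is (x, y, z)₁ = (-2.3076, -6.0354, -2.8757).

(-2.3076, -6.0354, -2.8757)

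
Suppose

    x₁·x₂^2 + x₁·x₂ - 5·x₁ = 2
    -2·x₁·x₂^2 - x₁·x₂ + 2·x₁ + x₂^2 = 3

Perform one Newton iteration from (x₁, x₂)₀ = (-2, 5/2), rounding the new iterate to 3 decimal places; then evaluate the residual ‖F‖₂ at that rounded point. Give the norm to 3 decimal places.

5.553

At (-2, 5/2): F = (-9.500, 29.250).
Jacobian J = [[x₂^2 + x₂ - 5, 2·x₁·x₂ + x₁], [-2·x₂^2 - x₂ + 2, -4·x₁·x₂ - x₁ + 2·x₂]].
At the point, J = [[3.750, -12.000], [-13.000, 27.000]] (det J = -54.750).
Solving J·Δ = −F gives Δ = (1.726, -0.252).
Then the next iterate is (x₁, x₂)₁ = (-0.274, 2.248).
Re-evaluating at (-0.274, 2.248): F = (-2.63061, 4.89078), so ‖F‖₂ = 5.553.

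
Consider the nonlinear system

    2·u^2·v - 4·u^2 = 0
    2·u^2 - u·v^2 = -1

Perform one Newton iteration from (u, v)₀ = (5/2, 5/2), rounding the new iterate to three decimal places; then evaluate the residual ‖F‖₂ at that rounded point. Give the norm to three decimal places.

1.631

At (5/2, 5/2): F = (6.250, -2.125).
Jacobian J = [[4·u·v - 8·u, 2·u^2], [4·u - v^2, -2·u·v]].
At the point, J = [[5.000, 12.500], [3.750, -12.500]] (det J = -109.375).
Solving J·Δ = −F gives Δ = (-0.471, -0.311).
Then the next iterate is (u, v)₁ = (2.029, 2.189).
Re-evaluating at (2.029, 2.189): F = (1.55617, -0.48872), so ‖F‖₂ = 1.631.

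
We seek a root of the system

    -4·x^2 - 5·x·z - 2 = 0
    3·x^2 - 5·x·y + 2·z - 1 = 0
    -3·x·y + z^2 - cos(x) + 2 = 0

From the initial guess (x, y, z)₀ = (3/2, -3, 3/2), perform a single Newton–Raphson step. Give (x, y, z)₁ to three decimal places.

(0.794, -1.394, 0.369)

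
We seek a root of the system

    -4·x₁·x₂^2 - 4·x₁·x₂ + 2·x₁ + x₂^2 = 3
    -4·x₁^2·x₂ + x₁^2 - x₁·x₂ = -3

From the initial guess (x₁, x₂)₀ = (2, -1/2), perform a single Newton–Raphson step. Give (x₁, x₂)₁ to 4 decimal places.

At (2, -1/2): F = (3.2500, 16.0000).
Jacobian J = [[-4·x₂^2 - 4·x₂ + 2, -8·x₁·x₂ - 4·x₁ + 2·x₂], [-8·x₁·x₂ + 2·x₁ - x₂, -4·x₁^2 - x₁]].
At the point, J = [[3.0000, -1.0000], [12.5000, -18.0000]] (det J = -41.5000).
Solving J·Δ = −F gives Δ = (-1.0241, 0.1777).
Then the next iterate is (x₁, x₂)₁ = (0.9759, -0.3223).

(0.9759, -0.3223)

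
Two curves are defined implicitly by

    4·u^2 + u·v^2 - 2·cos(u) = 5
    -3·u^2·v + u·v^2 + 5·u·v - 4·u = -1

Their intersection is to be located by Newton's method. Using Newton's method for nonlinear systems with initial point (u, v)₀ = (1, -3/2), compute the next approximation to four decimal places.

(0.0996, -5.0249)

At (1, -3/2): F = (0.169395, -3.7500).
Jacobian J = [[8·u + v^2 + 2·sin(u), 2·u·v], [-6·u·v + v^2 + 5·v - 4, -3·u^2 + 2·u·v + 5·u]].
At the point, J = [[11.932942, -3.0000], [-0.2500, -1.0000]] (det J = -12.682942).
Solving J·Δ = −F gives Δ = (-0.9004, -3.5249).
Then the next iterate is (u, v)₁ = (0.0996, -5.0249).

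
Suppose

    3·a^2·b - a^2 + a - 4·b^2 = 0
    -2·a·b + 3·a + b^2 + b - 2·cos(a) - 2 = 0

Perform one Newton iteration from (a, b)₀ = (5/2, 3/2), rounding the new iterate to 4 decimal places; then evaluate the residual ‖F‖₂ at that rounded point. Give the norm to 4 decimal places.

29.4774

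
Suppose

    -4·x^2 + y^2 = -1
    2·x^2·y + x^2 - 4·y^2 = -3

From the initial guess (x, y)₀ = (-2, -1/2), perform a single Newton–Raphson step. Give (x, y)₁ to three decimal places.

At (-2, -1/2): F = (-14.750, 2.000).
Jacobian J = [[-8·x, 2·y], [4·x·y + 2·x, 2·x^2 - 8·y]].
At the point, J = [[16.000, -1.000], [0.000, 12.000]] (det J = 192.000).
Solving J·Δ = −F gives Δ = (0.911, -0.167).
Then the next iterate is (x, y)₁ = (-1.089, -0.667).

(-1.089, -0.667)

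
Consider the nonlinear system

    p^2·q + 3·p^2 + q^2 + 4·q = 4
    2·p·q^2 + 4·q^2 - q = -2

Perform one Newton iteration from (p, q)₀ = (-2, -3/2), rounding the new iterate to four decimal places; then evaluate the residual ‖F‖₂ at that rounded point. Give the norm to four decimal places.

6.0273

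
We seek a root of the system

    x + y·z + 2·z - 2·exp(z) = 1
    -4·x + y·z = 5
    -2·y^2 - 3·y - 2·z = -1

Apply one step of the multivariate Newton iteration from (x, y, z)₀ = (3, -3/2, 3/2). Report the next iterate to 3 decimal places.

(-1.401, -1.692, 0.212)

At (3, -3/2, 3/2): F = (-6.21338, -19.250, -2.000).
Jacobian J = [[1, z, y - 2·exp(z) + 2], [-4, z, y], [0, -4·y - 3, -2]].
At the point, J = [[1.000, 1.500, -8.46338], [-4.000, 1.500, -1.500], [0.000, 3.000, -2.000]] (det J = 91.06054).
Solving J·Δ = −F gives Δ = (-4.401, -0.192, -1.288).
Then the next iterate is (x, y, z)₁ = (-1.401, -1.692, 0.212).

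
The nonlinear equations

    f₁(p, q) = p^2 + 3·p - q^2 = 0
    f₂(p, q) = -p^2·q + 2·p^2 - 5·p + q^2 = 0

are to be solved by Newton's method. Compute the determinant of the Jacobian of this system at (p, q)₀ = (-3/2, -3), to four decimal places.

120.0000

J = [[2·p + 3, -2·q], [-2·p·q + 4·p - 5, -p^2 + 2·q]].
At the point, J = [[0.0000, 6.0000], [-20.0000, -8.2500]].
det J = 120.0000.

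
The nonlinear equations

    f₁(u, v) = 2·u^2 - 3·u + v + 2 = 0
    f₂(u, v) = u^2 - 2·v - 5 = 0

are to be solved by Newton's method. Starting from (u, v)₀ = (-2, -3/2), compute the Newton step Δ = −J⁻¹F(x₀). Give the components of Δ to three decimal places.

(1.192, -1.385)

At (-2, -3/2): F = (14.500, 2.000).
Jacobian J = [[4·u - 3, 1], [2·u, -2]].
At the point, J = [[-11.000, 1.000], [-4.000, -2.000]] (det J = 26.000).
Solving J·Δ = −F gives Δ = (1.192, -1.385).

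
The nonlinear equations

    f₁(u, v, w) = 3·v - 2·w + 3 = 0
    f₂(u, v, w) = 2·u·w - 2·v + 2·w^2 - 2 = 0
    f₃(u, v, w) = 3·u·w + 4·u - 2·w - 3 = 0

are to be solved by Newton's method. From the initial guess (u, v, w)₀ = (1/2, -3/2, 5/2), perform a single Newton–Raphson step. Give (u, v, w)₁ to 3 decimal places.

At (1/2, -3/2, 5/2): F = (-6.500, 16.000, -2.250).
Jacobian J = [[0, 3, -2], [2·w, -2, 2·u + 4·w], [3·w + 4, 0, 3·u - 2]].
At the point, J = [[0.000, 3.000, -2.000], [5.000, -2.000, 11.000], [11.500, 0.000, -0.500]] (det J = 341.000).
Solving J·Δ = −F gives Δ = (0.140, 1.314, -1.279).
Then the next iterate is (u, v, w)₁ = (0.640, -0.186, 1.221).

(0.640, -0.186, 1.221)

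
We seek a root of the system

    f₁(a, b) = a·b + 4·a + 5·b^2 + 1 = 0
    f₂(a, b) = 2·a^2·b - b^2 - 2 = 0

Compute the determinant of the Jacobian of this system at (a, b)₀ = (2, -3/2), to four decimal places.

J = [[b + 4, a + 10·b], [4·a·b, 2·a^2 - 2·b]].
At the point, J = [[2.5000, -13.0000], [-12.0000, 11.0000]].
det J = -128.5000.

-128.5000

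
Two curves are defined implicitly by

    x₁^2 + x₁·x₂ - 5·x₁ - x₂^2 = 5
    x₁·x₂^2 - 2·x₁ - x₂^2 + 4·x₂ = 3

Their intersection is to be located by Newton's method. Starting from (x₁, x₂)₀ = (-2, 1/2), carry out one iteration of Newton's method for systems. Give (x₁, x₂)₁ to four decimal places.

At (-2, 1/2): F = (7.7500, 2.2500).
Jacobian J = [[2·x₁ + x₂ - 5, x₁ - 2·x₂], [x₂^2 - 2, 2·x₁·x₂ - 2·x₂ + 4]].
At the point, J = [[-8.5000, -3.0000], [-1.7500, 1.0000]] (det J = -13.7500).
Solving J·Δ = −F gives Δ = (1.0545, -0.4045).
Then the next iterate is (x₁, x₂)₁ = (-0.9455, 0.0955).

(-0.9455, 0.0955)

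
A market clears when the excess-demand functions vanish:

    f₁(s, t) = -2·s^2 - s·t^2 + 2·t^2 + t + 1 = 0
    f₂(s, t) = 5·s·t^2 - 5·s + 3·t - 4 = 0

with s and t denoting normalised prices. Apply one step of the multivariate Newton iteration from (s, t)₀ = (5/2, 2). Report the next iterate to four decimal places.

At (5/2, 2): F = (-11.5000, 39.5000).
Jacobian J = [[-4·s - t^2, -2·s·t + 4·t + 1], [5·t^2 - 5, 10·s·t + 3]].
At the point, J = [[-14.0000, -1.0000], [15.0000, 53.0000]] (det J = -727.0000).
Solving J·Δ = −F gives Δ = (-0.7840, -0.5234).
Then the next iterate is (s, t)₁ = (1.7160, 1.4766).

(1.7160, 1.4766)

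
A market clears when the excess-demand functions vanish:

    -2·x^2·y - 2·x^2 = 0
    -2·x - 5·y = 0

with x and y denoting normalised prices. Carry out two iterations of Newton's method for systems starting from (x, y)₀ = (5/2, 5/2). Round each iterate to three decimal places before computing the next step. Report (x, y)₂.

(2.500, -1.000)

At (5/2, 5/2): F = (-43.750, -17.500).
Jacobian J = [[-4·x·y - 4·x, -2·x^2], [-2, -5]].
At the point, J = [[-35.000, -12.500], [-2.000, -5.000]] (det J = 150.000).
Solving J·Δ = −F gives Δ = (0.000, -3.500).
Then the next iterate is (x, y)₁ = (2.500, -1.000).
Round to (2.500, -1.000) and repeat: F = (0.000, 0.000), J = [[0.000, -12.500], [-2.000, -5.000]].
Δ = (0.000, 0.000), so (x, y)₂ = (2.500, -1.000).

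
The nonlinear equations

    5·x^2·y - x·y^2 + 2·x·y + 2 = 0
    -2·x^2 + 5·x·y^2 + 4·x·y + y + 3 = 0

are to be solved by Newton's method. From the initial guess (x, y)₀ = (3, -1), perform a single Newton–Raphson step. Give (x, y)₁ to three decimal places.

At (3, -1): F = (-52.000, -13.000).
Jacobian J = [[10·x·y - y^2 + 2·y, 5·x^2 - 2·x·y + 2·x], [-4·x + 5·y^2 + 4·y, 10·x·y + 4·x + 1]].
At the point, J = [[-33.000, 57.000], [-11.000, -17.000]] (det J = 1188.000).
Solving J·Δ = −F gives Δ = (-1.368, 0.120).
Then the next iterate is (x, y)₁ = (1.632, -0.880).

(1.632, -0.880)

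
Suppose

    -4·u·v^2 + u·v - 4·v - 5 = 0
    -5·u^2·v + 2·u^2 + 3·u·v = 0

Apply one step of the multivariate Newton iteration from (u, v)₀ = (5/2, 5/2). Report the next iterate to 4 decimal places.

(2.0952, 1.2934)

At (5/2, 5/2): F = (-71.2500, -46.8750).
Jacobian J = [[-4·v^2 + v, -8·u·v + u - 4], [-10·u·v + 4·u + 3·v, -5·u^2 + 3·u]].
At the point, J = [[-22.5000, -51.5000], [-45.0000, -23.7500]] (det J = -1783.1250).
Solving J·Δ = −F gives Δ = (-0.4048, -1.2066).
Then the next iterate is (u, v)₁ = (2.0952, 1.2934).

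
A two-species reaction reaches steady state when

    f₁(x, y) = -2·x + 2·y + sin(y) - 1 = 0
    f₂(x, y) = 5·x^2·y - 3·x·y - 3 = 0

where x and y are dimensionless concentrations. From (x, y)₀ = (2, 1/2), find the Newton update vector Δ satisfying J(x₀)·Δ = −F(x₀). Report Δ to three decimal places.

At (2, 1/2): F = (-3.52057, 4.000).
Jacobian J = [[-2, cos(y) + 2], [10·x·y - 3·y, 5·x^2 - 3·x]].
At the point, J = [[-2.000, 2.87758], [8.500, 14.000]] (det J = -52.45945).
Solving J·Δ = −F gives Δ = (-1.159, 0.418).

(-1.159, 0.418)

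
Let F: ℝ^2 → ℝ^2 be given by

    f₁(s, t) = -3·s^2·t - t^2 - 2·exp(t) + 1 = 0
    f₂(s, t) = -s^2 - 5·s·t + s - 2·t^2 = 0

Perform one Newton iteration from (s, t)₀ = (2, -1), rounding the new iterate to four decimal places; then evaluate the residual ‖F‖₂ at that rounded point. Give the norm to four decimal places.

At (2, -1): F = (11.264241, 6.0000).
Jacobian J = [[-6·s·t, -3·s^2 - 2·t - 2·exp(t)], [-2·s - 5·t + 1, -5·s - 4·t]].
At the point, J = [[12.0000, -10.735759], [2.0000, -6.0000]] (det J = -50.528482).
Solving J·Δ = −F gives Δ = (-0.0628, 0.9791).
Then the next iterate is (s, t)₁ = (1.9372, -0.0209).
Re-evaluating at (1.9372, -0.0209): F = (-0.723774, -1.613980), so ‖F‖₂ = 1.7688.

1.7688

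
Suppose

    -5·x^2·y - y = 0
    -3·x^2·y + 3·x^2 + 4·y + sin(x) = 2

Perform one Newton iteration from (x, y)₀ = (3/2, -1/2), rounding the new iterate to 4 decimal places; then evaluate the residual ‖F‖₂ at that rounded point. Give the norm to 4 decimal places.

At (3/2, -1/2): F = (6.1250, 7.122495).
Jacobian J = [[-10·x·y, -5·x^2 - 1], [-6·x·y + 6·x + cos(x), -3·x^2 + 4]].
At the point, J = [[7.5000, -12.2500], [13.570737, -2.7500]] (det J = 145.616531).
Solving J·Δ = −F gives Δ = (-0.4835, 0.2040).
Then the next iterate is (x, y)₁ = (1.0165, -0.2960).
Re-evaluating at (1.0165, -0.2960): F = (1.825243, 1.683634), so ‖F‖₂ = 2.4832.

2.4832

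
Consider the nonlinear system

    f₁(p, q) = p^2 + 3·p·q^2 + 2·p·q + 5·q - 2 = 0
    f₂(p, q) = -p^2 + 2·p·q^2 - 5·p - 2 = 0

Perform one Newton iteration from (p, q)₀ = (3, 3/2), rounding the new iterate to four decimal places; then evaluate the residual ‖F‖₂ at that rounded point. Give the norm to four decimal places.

At (3, 3/2): F = (43.7500, -12.5000).
Jacobian J = [[2·p + 3·q^2 + 2·q, 6·p·q + 2·p + 5], [-2·p + 2·q^2 - 5, 4·p·q]].
At the point, J = [[15.7500, 38.0000], [-6.5000, 18.0000]] (det J = 530.5000).
Solving J·Δ = −F gives Δ = (-2.3798, -0.1649).
Then the next iterate is (p, q)₁ = (0.6202, 1.3351).
Re-evaluating at (0.6202, 1.3351): F = (10.032711, -3.274645), so ‖F‖₂ = 10.5536.

10.5536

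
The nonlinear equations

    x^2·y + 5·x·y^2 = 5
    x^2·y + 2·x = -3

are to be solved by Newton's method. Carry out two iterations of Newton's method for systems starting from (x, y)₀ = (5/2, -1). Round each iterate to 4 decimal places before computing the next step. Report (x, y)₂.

At (5/2, -1): F = (1.2500, 1.7500).
Jacobian J = [[2·x·y + 5·y^2, x^2 + 10·x·y], [2·x·y + 2, x^2]].
At the point, J = [[0.0000, -18.7500], [-3.0000, 6.2500]] (det J = -56.2500).
Solving J·Δ = −F gives Δ = (0.7222, 0.0667).
Then the next iterate is (x, y)₁ = (3.2222, -0.9333).
Round to (3.2222, -0.9333) and repeat: F = (-0.656587, -0.245655), J = [[-1.659314, -19.690220], [-4.014559, 10.382573]].
Δ = (-0.1210, -0.0231), so (x, y)₂ = (3.1012, -0.9564).

(3.1012, -0.9564)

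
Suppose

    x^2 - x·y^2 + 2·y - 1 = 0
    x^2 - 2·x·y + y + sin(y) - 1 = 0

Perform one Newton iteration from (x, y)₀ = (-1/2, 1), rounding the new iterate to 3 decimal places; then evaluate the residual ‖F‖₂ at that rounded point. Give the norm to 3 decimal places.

0.649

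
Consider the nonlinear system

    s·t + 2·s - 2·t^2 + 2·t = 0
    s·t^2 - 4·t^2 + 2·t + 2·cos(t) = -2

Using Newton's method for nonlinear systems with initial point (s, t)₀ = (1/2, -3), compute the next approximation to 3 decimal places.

At (1/2, -3): F = (-24.500, -37.47998).
Jacobian J = [[t + 2, s - 4·t + 2], [t^2, 2·s·t - 8·t - 2·sin(t) + 2]].
At the point, J = [[-1.000, 14.500], [9.000, 23.28224]] (det J = -153.78224).
Solving J·Δ = −F gives Δ = (-0.175, 1.678).
Then the next iterate is (s, t)₁ = (0.325, -1.322).

(0.325, -1.322)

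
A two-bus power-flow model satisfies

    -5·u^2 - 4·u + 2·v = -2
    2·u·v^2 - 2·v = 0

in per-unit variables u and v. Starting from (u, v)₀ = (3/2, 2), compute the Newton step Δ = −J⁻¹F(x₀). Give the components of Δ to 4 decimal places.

(-0.6238, -0.3010)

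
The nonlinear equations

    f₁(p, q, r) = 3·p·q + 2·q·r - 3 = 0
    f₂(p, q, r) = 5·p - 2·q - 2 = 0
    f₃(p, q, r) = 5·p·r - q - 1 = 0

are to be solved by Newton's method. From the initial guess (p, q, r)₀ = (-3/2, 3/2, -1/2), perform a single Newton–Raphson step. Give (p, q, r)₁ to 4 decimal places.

(0.8222, 1.0556, -1.0481)

At (-3/2, 3/2, -1/2): F = (-11.2500, -12.5000, 1.2500).
Jacobian J = [[3·q, 3·p + 2·r, 2·q], [5, -2, 0], [5·r, -1, 5·p]].
At the point, J = [[4.5000, -5.5000, 3.0000], [5.0000, -2.0000, 0.0000], [-2.5000, -1.0000, -7.5000]] (det J = -168.7500).
Solving J·Δ = −F gives Δ = (2.3222, -0.4444, -0.5481).
Then the next iterate is (p, q, r)₁ = (0.8222, 1.0556, -1.0481).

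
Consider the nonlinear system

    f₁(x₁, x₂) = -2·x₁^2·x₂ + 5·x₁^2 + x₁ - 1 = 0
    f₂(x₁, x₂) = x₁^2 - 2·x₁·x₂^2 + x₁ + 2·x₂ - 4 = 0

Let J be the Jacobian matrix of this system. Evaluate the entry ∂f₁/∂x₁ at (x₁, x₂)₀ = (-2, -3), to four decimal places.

∂f₁/∂x₁ = -4·x₁·x₂ + 10·x₁ + 1.
At (-2, -3) this is -43.0000.

-43.0000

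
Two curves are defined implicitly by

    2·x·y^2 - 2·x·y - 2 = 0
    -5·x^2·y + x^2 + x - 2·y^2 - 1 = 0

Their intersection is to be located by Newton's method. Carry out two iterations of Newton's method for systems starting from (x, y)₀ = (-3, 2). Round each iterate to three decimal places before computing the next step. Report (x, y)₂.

(-1.103, 0.982)

At (-3, 2): F = (-14.000, -93.000).
Jacobian J = [[2·y^2 - 2·y, 4·x·y - 2·x], [-10·x·y + 2·x + 1, -5·x^2 - 4·y]].
At the point, J = [[4.000, -18.000], [55.000, -53.000]] (det J = 778.000).
Solving J·Δ = −F gives Δ = (1.198, -0.512).
Then the next iterate is (x, y)₁ = (-1.802, 1.488).
Round to (-1.802, 1.488) and repeat: F = (-4.61702, -28.14228), J = [[1.45229, -7.12150], [24.20976, -22.18802]].
Δ = (0.699, -0.506), so (x, y)₂ = (-1.103, 0.982).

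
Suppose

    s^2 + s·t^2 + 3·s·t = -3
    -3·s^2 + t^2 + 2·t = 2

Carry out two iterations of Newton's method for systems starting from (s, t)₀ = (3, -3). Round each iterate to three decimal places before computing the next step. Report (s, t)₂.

(0.518, -2.137)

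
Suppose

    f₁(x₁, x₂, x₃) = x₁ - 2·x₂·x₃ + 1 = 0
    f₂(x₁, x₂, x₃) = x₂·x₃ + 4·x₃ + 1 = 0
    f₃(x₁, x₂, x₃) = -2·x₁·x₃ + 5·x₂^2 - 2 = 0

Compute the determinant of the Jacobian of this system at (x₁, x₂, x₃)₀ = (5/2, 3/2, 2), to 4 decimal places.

J = [[1, -2·x₃, -2·x₂], [0, x₃, x₂ + 4], [-2·x₃, 10·x₂, -2·x₁]].
At the point, J = [[1.0000, -4.0000, -3.0000], [0.0000, 2.0000, 5.5000], [-4.0000, 15.0000, -5.0000]].
det J = -28.5000.

-28.5000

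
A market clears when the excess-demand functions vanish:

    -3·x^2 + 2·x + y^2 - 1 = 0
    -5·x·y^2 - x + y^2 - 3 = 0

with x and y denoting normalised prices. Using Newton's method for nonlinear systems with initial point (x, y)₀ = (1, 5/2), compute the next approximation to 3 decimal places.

At (1, 5/2): F = (4.250, -29.000).
Jacobian J = [[-6·x + 2, 2·y], [-5·y^2 - 1, -10·x·y + 2·y]].
At the point, J = [[-4.000, 5.000], [-32.250, -20.000]] (det J = 241.250).
Solving J·Δ = −F gives Δ = (-0.249, -1.049).
Then the next iterate is (x, y)₁ = (0.751, 1.451).

(0.751, 1.451)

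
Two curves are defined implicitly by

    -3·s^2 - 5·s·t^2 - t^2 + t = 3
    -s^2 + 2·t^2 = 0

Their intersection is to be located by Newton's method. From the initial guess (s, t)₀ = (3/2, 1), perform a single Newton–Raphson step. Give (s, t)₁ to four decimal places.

(0.7981, 0.5361)

At (3/2, 1): F = (-17.2500, -0.2500).
Jacobian J = [[-6·s - 5·t^2, -10·s·t - 2·t + 1], [-2·s, 4·t]].
At the point, J = [[-14.0000, -16.0000], [-3.0000, 4.0000]] (det J = -104.0000).
Solving J·Δ = −F gives Δ = (-0.7019, -0.4639).
Then the next iterate is (s, t)₁ = (0.7981, 0.5361).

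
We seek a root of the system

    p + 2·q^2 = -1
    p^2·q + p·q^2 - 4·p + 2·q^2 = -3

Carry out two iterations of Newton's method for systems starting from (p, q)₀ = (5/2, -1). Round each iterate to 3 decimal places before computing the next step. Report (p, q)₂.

(-0.727, -4.860)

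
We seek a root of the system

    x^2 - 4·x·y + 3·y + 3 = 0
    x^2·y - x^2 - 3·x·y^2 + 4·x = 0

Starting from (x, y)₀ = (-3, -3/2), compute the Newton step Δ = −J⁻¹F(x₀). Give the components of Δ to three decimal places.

At (-3, -3/2): F = (-10.500, -14.250).
Jacobian J = [[2·x - 4·y, -4·x + 3], [2·x·y - 2·x - 3·y^2 + 4, x^2 - 6·x·y]].
At the point, J = [[0.000, 15.000], [12.250, -18.000]] (det J = -183.750).
Solving J·Δ = −F gives Δ = (2.192, 0.700).

(2.192, 0.700)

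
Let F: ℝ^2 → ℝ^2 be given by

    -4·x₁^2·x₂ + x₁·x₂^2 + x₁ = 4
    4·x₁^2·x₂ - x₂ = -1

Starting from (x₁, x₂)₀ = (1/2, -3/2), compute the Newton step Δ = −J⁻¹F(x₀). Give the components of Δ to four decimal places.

At (1/2, -3/2): F = (-0.8750, 1.0000).
Jacobian J = [[-8·x₁·x₂ + x₂^2 + 1, -4·x₁^2 + 2·x₁·x₂], [8·x₁·x₂, 4·x₁^2 - 1]].
At the point, J = [[9.2500, -2.5000], [-6.0000, 0.0000]] (det J = -15.0000).
Solving J·Δ = −F gives Δ = (0.1667, 0.2667).

(0.1667, 0.2667)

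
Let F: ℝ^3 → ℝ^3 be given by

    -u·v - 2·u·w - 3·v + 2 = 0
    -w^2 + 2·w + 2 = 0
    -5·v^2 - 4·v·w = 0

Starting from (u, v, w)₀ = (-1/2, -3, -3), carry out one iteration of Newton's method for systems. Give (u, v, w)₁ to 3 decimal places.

(-0.996, -1.536, -1.375)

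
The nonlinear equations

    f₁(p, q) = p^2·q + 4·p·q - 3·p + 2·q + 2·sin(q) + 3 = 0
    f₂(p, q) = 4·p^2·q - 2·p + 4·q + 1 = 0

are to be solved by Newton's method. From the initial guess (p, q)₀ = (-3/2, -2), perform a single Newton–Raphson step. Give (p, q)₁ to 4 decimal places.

(6.1375, -13.2327)

At (-3/2, -2): F = (9.181405, -22.0000).
Jacobian J = [[2·p·q + 4·q - 3, p^2 + 4·p + 2·cos(q) + 2], [8·p·q - 2, 4·p^2 + 4]].
At the point, J = [[-5.0000, -2.582294], [22.0000, 13.0000]] (det J = -8.189539).
Solving J·Δ = −F gives Δ = (7.6375, -11.2327).
Then the next iterate is (p, q)₁ = (6.1375, -13.2327).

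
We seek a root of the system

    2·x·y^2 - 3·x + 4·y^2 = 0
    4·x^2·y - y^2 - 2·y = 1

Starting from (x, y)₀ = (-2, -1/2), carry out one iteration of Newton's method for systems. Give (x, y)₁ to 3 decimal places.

At (-2, -1/2): F = (6.000, -8.250).
Jacobian J = [[2·y^2 - 3, 4·x·y + 8·y], [8·x·y, 4·x^2 - 2·y - 2]].
At the point, J = [[-2.500, 0.000], [8.000, 15.000]] (det J = -37.500).
Solving J·Δ = −F gives Δ = (2.400, -0.730).
Then the next iterate is (x, y)₁ = (0.400, -1.230).

(0.400, -1.230)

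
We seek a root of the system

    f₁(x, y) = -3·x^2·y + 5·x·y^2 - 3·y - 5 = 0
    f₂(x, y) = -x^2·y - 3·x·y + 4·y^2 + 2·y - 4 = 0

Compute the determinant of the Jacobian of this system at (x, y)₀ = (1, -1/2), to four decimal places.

2.0000

J = [[-6·x·y + 5·y^2, -3·x^2 + 10·x·y - 3], [-2·x·y - 3·y, -x^2 - 3·x + 8·y + 2]].
At the point, J = [[4.2500, -11.0000], [2.5000, -6.0000]].
det J = 2.0000.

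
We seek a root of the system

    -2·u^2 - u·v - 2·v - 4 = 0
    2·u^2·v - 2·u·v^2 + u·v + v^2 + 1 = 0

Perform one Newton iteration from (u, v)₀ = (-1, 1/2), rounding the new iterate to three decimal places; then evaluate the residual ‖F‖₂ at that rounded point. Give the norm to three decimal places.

9.138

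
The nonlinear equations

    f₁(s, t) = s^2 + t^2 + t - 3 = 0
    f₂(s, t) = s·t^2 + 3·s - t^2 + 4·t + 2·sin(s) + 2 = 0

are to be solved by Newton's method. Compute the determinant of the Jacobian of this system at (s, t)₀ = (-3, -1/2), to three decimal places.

J = [[2·s, 2·t + 1], [t^2 + 2·cos(s) + 3, 2·s·t - 2·t + 4]].
At the point, J = [[-6.000, 0.000], [1.27002, 8.000]].
det J = -48.000.

-48.000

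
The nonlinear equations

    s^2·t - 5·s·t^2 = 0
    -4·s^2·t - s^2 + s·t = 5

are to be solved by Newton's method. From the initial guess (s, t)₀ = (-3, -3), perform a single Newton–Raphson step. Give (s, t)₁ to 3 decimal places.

(-2.089, -1.970)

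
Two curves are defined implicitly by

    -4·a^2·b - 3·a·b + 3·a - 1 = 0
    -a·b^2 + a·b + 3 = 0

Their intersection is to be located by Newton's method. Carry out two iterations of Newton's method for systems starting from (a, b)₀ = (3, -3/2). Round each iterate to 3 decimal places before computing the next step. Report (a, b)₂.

(0.328, -1.670)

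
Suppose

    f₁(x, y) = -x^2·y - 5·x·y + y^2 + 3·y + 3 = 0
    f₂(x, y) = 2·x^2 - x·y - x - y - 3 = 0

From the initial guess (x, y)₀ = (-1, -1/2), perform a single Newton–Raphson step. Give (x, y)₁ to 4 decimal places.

(-1.0000, -0.4583)

At (-1, -1/2): F = (-0.2500, 0.0000).
Jacobian J = [[-2·x·y - 5·y, -x^2 - 5·x + 2·y + 3], [4·x - y - 1, -x - 1]].
At the point, J = [[1.5000, 6.0000], [-4.5000, 0.0000]] (det J = 27.0000).
Solving J·Δ = −F gives Δ = (0.0000, 0.0417).
Then the next iterate is (x, y)₁ = (-1.0000, -0.4583).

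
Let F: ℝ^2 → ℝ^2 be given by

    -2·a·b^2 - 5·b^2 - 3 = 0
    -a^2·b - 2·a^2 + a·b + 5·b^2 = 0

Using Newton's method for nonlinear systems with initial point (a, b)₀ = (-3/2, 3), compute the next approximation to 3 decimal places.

(-2.281, 2.421)

At (-3/2, 3): F = (-21.000, 29.250).
Jacobian J = [[-2·b^2, -4·a·b - 10·b], [-2·a·b - 4·a + b, -a^2 + a + 10·b]].
At the point, J = [[-18.000, -12.000], [18.000, 26.250]] (det J = -256.500).
Solving J·Δ = −F gives Δ = (-0.781, -0.579).
Then the next iterate is (a, b)₁ = (-2.281, 2.421).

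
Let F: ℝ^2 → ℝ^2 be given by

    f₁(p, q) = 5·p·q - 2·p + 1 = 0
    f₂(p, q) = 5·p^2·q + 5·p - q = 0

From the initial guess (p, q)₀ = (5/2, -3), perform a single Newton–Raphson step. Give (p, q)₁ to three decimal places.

At (5/2, -3): F = (-41.500, -78.250).
Jacobian J = [[5·q - 2, 5·p], [10·p·q + 5, 5·p^2 - 1]].
At the point, J = [[-17.000, 12.500], [-70.000, 30.250]] (det J = 360.750).
Solving J·Δ = −F gives Δ = (0.769, 4.365).
Then the next iterate is (p, q)₁ = (3.269, 1.365).

(3.269, 1.365)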